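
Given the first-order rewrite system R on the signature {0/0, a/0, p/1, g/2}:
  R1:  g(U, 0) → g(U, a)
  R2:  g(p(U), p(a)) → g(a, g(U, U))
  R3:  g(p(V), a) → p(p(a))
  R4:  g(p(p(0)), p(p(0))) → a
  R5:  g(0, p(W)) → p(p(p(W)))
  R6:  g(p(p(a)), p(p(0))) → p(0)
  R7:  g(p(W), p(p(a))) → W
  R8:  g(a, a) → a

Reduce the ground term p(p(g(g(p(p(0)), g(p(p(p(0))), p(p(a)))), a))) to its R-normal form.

p(p(a))

1. p(p(g(g(p(p(0)), g(p(p(p(0))), p(p(a)))), a)))  →  p(p(g(g(p(p(0)), p(p(0))), a)))   [R7 at 1.1.1.2]
2. p(p(g(g(p(p(0)), p(p(0))), a)))  →  p(p(g(a, a)))   [R4 at 1.1.1]
3. p(p(g(a, a)))  →  p(p(a))   [R8 at 1.1]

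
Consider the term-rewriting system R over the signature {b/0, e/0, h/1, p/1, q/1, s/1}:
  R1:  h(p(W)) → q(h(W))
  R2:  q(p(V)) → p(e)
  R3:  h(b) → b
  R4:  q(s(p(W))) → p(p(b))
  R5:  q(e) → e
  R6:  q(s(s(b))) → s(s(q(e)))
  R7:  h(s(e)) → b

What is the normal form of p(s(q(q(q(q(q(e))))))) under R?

p(s(e))

1. p(s(q(q(q(q(q(e)))))))  →  p(s(q(q(q(q(e))))))   [R5 at 1.1.1.1.1.1]
2. p(s(q(q(q(q(e))))))  →  p(s(q(q(q(e)))))   [R5 at 1.1.1.1.1]
3. p(s(q(q(q(e)))))  →  p(s(q(q(e))))   [R5 at 1.1.1.1]
4. p(s(q(q(e))))  →  p(s(q(e)))   [R5 at 1.1.1]
5. p(s(q(e)))  →  p(s(e))   [R5 at 1.1]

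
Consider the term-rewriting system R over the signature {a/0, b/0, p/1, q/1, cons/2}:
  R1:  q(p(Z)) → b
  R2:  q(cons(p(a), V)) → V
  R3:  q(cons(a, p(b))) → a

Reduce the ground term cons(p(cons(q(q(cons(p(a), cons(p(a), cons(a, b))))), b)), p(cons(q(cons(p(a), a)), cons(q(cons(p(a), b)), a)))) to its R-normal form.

cons(p(cons(cons(a, b), b)), p(cons(a, cons(b, a))))

1. cons(p(cons(q(q(cons(p(a), cons(p(a), cons(a, b))))), b)), p(cons(q(cons(p(a), a)), cons(q(cons(p(a), b)), a))))  →  cons(p(cons(q(cons(p(a), cons(a, b))), b)), p(cons(q(cons(p(a), a)), cons(q(cons(p(a), b)), a))))   [R2 at 1.1.1.1]
2. cons(p(cons(q(cons(p(a), cons(a, b))), b)), p(cons(q(cons(p(a), a)), cons(q(cons(p(a), b)), a))))  →  cons(p(cons(cons(a, b), b)), p(cons(q(cons(p(a), a)), cons(q(cons(p(a), b)), a))))   [R2 at 1.1.1]
3. cons(p(cons(cons(a, b), b)), p(cons(q(cons(p(a), a)), cons(q(cons(p(a), b)), a))))  →  cons(p(cons(cons(a, b), b)), p(cons(a, cons(q(cons(p(a), b)), a))))   [R2 at 2.1.1]
4. cons(p(cons(cons(a, b), b)), p(cons(a, cons(q(cons(p(a), b)), a))))  →  cons(p(cons(cons(a, b), b)), p(cons(a, cons(b, a))))   [R2 at 2.1.2.1]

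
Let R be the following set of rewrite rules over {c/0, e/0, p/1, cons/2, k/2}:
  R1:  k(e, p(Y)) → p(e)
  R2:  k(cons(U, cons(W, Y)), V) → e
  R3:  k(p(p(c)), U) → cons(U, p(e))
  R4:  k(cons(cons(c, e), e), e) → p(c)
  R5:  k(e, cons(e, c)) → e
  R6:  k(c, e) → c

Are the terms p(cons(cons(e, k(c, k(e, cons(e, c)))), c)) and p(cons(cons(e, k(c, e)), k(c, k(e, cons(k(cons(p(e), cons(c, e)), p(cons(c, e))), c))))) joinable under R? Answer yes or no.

Reduce t₁ = p(cons(cons(e, k(c, k(e, cons(e, c)))), c)):
1. p(cons(cons(e, k(c, k(e, cons(e, c)))), c))  →  p(cons(cons(e, k(c, e)), c))   [R5 at 1.1.2.2]
2. p(cons(cons(e, k(c, e)), c))  →  p(cons(cons(e, c), c))   [R6 at 1.1.2]

Reduce t₂ = p(cons(cons(e, k(c, e)), k(c, k(e, cons(k(cons(p(e), cons(c, e)), p(cons(c, e))), c))))):
1. p(cons(cons(e, k(c, e)), k(c, k(e, cons(k(cons(p(e), cons(c, e)), p(cons(c, e))), c)))))  →  p(cons(cons(e, c), k(c, k(e, cons(k(cons(p(e), cons(c, e)), p(cons(c, e))), c)))))   [R6 at 1.1.2]
2. p(cons(cons(e, c), k(c, k(e, cons(k(cons(p(e), cons(c, e)), p(cons(c, e))), c)))))  →  p(cons(cons(e, c), k(c, k(e, cons(e, c)))))   [R2 at 1.2.2.2.1]
3. p(cons(cons(e, c), k(c, k(e, cons(e, c)))))  →  p(cons(cons(e, c), k(c, e)))   [R5 at 1.2.2]
4. p(cons(cons(e, c), k(c, e)))  →  p(cons(cons(e, c), c))   [R6 at 1.2]

yes — NF(t₁) = p(cons(cons(e, c), c)), NF(t₂) = p(cons(cons(e, c), c))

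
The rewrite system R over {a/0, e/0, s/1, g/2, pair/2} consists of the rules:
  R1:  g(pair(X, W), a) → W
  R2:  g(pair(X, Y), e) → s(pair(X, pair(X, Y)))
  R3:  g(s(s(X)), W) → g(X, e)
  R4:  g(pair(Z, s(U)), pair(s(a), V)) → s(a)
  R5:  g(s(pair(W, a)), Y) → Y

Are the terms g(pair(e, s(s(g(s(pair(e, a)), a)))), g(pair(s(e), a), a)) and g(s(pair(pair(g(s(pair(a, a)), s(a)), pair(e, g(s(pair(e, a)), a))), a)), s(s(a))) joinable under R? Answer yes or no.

yes — NF(t₁) = s(s(a)), NF(t₂) = s(s(a))

Reduce t₁ = g(pair(e, s(s(g(s(pair(e, a)), a)))), g(pair(s(e), a), a)):
1. g(pair(e, s(s(g(s(pair(e, a)), a)))), g(pair(s(e), a), a))  →  g(pair(e, s(s(a))), g(pair(s(e), a), a))   [R5 at 1.2.1.1]
2. g(pair(e, s(s(a))), g(pair(s(e), a), a))  →  g(pair(e, s(s(a))), a)   [R1 at 2]
3. g(pair(e, s(s(a))), a)  →  s(s(a))   [R1 at ε]

Reduce t₂ = g(s(pair(pair(g(s(pair(a, a)), s(a)), pair(e, g(s(pair(e, a)), a))), a)), s(s(a))):
1. g(s(pair(pair(g(s(pair(a, a)), s(a)), pair(e, g(s(pair(e, a)), a))), a)), s(s(a)))  →  s(s(a))   [R5 at ε]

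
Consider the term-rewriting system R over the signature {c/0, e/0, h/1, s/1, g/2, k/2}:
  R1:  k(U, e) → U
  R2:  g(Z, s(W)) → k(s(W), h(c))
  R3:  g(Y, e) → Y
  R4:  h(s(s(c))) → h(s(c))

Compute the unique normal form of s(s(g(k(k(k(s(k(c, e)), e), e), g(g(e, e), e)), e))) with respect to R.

1. s(s(g(k(k(k(s(k(c, e)), e), e), g(g(e, e), e)), e)))  →  s(s(k(k(k(s(k(c, e)), e), e), g(g(e, e), e))))   [R3 at 1.1]
2. s(s(k(k(k(s(k(c, e)), e), e), g(g(e, e), e))))  →  s(s(k(k(s(k(c, e)), e), g(g(e, e), e))))   [R1 at 1.1.1]
3. s(s(k(k(s(k(c, e)), e), g(g(e, e), e))))  →  s(s(k(s(k(c, e)), g(g(e, e), e))))   [R1 at 1.1.1]
4. s(s(k(s(k(c, e)), g(g(e, e), e))))  →  s(s(k(s(c), g(g(e, e), e))))   [R1 at 1.1.1.1]
5. s(s(k(s(c), g(g(e, e), e))))  →  s(s(k(s(c), g(e, e))))   [R3 at 1.1.2]
6. s(s(k(s(c), g(e, e))))  →  s(s(k(s(c), e)))   [R3 at 1.1.2]
7. s(s(k(s(c), e)))  →  s(s(s(c)))   [R1 at 1.1]

s(s(s(c)))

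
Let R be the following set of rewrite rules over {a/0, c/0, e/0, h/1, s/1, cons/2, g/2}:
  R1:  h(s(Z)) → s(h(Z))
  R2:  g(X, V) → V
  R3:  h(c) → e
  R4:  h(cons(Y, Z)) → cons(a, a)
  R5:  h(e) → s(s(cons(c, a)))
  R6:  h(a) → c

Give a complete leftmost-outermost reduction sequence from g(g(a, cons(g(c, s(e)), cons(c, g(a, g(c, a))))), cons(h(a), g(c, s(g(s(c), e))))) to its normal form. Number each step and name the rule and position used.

1. g(g(a, cons(g(c, s(e)), cons(c, g(a, g(c, a))))), cons(h(a), g(c, s(g(s(c), e)))))  →  cons(h(a), g(c, s(g(s(c), e))))   [R2 at ε]
2. cons(h(a), g(c, s(g(s(c), e))))  →  cons(c, g(c, s(g(s(c), e))))   [R6 at 1]
3. cons(c, g(c, s(g(s(c), e))))  →  cons(c, s(g(s(c), e)))   [R2 at 2]
4. cons(c, s(g(s(c), e)))  →  cons(c, s(e))   [R2 at 2.1]

cons(c, s(e))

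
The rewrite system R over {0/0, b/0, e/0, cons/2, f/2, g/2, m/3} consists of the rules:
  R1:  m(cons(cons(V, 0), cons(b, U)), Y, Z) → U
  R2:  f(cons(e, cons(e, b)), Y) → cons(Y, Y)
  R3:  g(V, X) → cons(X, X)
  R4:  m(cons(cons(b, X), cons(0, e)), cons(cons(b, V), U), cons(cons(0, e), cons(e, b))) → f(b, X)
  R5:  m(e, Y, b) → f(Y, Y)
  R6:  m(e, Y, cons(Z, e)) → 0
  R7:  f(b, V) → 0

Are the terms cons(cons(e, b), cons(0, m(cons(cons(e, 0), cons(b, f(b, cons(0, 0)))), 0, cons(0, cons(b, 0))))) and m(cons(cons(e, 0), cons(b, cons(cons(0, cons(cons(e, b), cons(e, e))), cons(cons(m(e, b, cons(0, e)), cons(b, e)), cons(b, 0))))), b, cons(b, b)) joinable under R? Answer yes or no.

Reduce t₁ = cons(cons(e, b), cons(0, m(cons(cons(e, 0), cons(b, f(b, cons(0, 0)))), 0, cons(0, cons(b, 0))))):
1. cons(cons(e, b), cons(0, m(cons(cons(e, 0), cons(b, f(b, cons(0, 0)))), 0, cons(0, cons(b, 0)))))  →  cons(cons(e, b), cons(0, f(b, cons(0, 0))))   [R1 at 2.2]
2. cons(cons(e, b), cons(0, f(b, cons(0, 0))))  →  cons(cons(e, b), cons(0, 0))   [R7 at 2.2]

Reduce t₂ = m(cons(cons(e, 0), cons(b, cons(cons(0, cons(cons(e, b), cons(e, e))), cons(cons(m(e, b, cons(0, e)), cons(b, e)), cons(b, 0))))), b, cons(b, b)):
1. m(cons(cons(e, 0), cons(b, cons(cons(0, cons(cons(e, b), cons(e, e))), cons(cons(m(e, b, cons(0, e)), cons(b, e)), cons(b, 0))))), b, cons(b, b))  →  cons(cons(0, cons(cons(e, b), cons(e, e))), cons(cons(m(e, b, cons(0, e)), cons(b, e)), cons(b, 0)))   [R1 at ε]
2. cons(cons(0, cons(cons(e, b), cons(e, e))), cons(cons(m(e, b, cons(0, e)), cons(b, e)), cons(b, 0)))  →  cons(cons(0, cons(cons(e, b), cons(e, e))), cons(cons(0, cons(b, e)), cons(b, 0)))   [R6 at 2.1.1]

no — NF(t₁) = cons(cons(e, b), cons(0, 0)), NF(t₂) = cons(cons(0, cons(cons(e, b), cons(e, e))), cons(cons(0, cons(b, e)), cons(b, 0)))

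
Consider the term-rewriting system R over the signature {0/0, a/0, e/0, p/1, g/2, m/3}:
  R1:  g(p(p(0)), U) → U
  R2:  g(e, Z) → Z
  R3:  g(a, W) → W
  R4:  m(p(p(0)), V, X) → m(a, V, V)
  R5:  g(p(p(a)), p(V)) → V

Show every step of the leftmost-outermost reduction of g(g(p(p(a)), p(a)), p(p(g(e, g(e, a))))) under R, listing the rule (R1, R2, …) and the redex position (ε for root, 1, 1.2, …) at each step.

1. g(g(p(p(a)), p(a)), p(p(g(e, g(e, a)))))  →  g(a, p(p(g(e, g(e, a)))))   [R5 at 1]
2. g(a, p(p(g(e, g(e, a)))))  →  p(p(g(e, g(e, a))))   [R3 at ε]
3. p(p(g(e, g(e, a))))  →  p(p(g(e, a)))   [R2 at 1.1]
4. p(p(g(e, a)))  →  p(p(a))   [R2 at 1.1]

p(p(a))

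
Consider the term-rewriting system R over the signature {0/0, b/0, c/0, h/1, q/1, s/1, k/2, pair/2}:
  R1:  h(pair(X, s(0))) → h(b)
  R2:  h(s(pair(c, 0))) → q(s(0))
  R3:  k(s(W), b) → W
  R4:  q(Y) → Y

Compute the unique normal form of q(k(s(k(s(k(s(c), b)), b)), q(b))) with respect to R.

1. q(k(s(k(s(k(s(c), b)), b)), q(b)))  →  k(s(k(s(k(s(c), b)), b)), q(b))   [R4 at ε]
2. k(s(k(s(k(s(c), b)), b)), q(b))  →  k(s(k(s(c), b)), q(b))   [R3 at 1.1]
3. k(s(k(s(c), b)), q(b))  →  k(s(c), q(b))   [R3 at 1.1]
4. k(s(c), q(b))  →  k(s(c), b)   [R4 at 2]
5. k(s(c), b)  →  c   [R3 at ε]

c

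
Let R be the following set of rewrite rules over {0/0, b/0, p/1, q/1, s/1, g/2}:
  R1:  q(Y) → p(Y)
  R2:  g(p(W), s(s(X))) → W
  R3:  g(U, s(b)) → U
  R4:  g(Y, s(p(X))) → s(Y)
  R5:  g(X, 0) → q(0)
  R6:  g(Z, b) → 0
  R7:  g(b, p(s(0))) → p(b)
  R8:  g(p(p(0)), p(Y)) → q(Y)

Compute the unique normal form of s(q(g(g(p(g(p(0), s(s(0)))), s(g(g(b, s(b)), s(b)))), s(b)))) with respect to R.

s(p(p(0)))

1. s(q(g(g(p(g(p(0), s(s(0)))), s(g(g(b, s(b)), s(b)))), s(b))))  →  s(p(g(g(p(g(p(0), s(s(0)))), s(g(g(b, s(b)), s(b)))), s(b))))   [R1 at 1]
2. s(p(g(g(p(g(p(0), s(s(0)))), s(g(g(b, s(b)), s(b)))), s(b))))  →  s(p(g(p(g(p(0), s(s(0)))), s(g(g(b, s(b)), s(b))))))   [R3 at 1.1]
3. s(p(g(p(g(p(0), s(s(0)))), s(g(g(b, s(b)), s(b))))))  →  s(p(g(p(0), s(g(g(b, s(b)), s(b))))))   [R2 at 1.1.1.1]
4. s(p(g(p(0), s(g(g(b, s(b)), s(b))))))  →  s(p(g(p(0), s(g(b, s(b))))))   [R3 at 1.1.2.1]
5. s(p(g(p(0), s(g(b, s(b))))))  →  s(p(g(p(0), s(b))))   [R3 at 1.1.2.1]
6. s(p(g(p(0), s(b))))  →  s(p(p(0)))   [R3 at 1.1]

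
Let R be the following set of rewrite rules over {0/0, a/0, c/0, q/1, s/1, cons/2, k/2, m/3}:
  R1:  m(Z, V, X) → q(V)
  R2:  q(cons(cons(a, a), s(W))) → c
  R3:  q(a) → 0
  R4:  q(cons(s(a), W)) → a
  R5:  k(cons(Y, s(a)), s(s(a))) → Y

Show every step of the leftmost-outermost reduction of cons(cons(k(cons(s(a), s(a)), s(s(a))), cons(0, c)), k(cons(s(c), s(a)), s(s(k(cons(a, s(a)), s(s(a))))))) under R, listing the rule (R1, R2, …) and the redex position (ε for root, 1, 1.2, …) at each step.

1. cons(cons(k(cons(s(a), s(a)), s(s(a))), cons(0, c)), k(cons(s(c), s(a)), s(s(k(cons(a, s(a)), s(s(a)))))))  →  cons(cons(s(a), cons(0, c)), k(cons(s(c), s(a)), s(s(k(cons(a, s(a)), s(s(a)))))))   [R5 at 1.1]
2. cons(cons(s(a), cons(0, c)), k(cons(s(c), s(a)), s(s(k(cons(a, s(a)), s(s(a)))))))  →  cons(cons(s(a), cons(0, c)), k(cons(s(c), s(a)), s(s(a))))   [R5 at 2.2.1.1]
3. cons(cons(s(a), cons(0, c)), k(cons(s(c), s(a)), s(s(a))))  →  cons(cons(s(a), cons(0, c)), s(c))   [R5 at 2]

cons(cons(s(a), cons(0, c)), s(c))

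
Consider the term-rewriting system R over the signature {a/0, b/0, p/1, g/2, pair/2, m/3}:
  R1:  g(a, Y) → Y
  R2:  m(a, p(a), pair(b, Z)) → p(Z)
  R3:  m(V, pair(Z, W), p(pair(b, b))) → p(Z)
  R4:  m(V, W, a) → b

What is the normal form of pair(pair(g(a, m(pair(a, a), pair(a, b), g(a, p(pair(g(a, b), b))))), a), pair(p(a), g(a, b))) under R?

pair(pair(p(a), a), pair(p(a), b))

1. pair(pair(g(a, m(pair(a, a), pair(a, b), g(a, p(pair(g(a, b), b))))), a), pair(p(a), g(a, b)))  →  pair(pair(m(pair(a, a), pair(a, b), g(a, p(pair(g(a, b), b)))), a), pair(p(a), g(a, b)))   [R1 at 1.1]
2. pair(pair(m(pair(a, a), pair(a, b), g(a, p(pair(g(a, b), b)))), a), pair(p(a), g(a, b)))  →  pair(pair(m(pair(a, a), pair(a, b), p(pair(g(a, b), b))), a), pair(p(a), g(a, b)))   [R1 at 1.1.3]
3. pair(pair(m(pair(a, a), pair(a, b), p(pair(g(a, b), b))), a), pair(p(a), g(a, b)))  →  pair(pair(m(pair(a, a), pair(a, b), p(pair(b, b))), a), pair(p(a), g(a, b)))   [R1 at 1.1.3.1.1]
4. pair(pair(m(pair(a, a), pair(a, b), p(pair(b, b))), a), pair(p(a), g(a, b)))  →  pair(pair(p(a), a), pair(p(a), g(a, b)))   [R3 at 1.1]
5. pair(pair(p(a), a), pair(p(a), g(a, b)))  →  pair(pair(p(a), a), pair(p(a), b))   [R1 at 2.2]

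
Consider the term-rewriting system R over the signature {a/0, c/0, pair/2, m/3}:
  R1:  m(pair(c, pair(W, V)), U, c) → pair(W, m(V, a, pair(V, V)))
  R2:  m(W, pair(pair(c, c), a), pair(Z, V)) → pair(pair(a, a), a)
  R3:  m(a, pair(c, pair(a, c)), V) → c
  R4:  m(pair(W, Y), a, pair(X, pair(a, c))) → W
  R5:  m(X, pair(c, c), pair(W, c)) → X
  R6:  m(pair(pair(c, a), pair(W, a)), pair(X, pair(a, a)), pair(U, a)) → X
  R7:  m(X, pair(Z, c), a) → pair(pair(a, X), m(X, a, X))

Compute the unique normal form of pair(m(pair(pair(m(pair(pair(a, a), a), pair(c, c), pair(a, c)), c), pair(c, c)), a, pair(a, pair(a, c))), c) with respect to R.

1. pair(m(pair(pair(m(pair(pair(a, a), a), pair(c, c), pair(a, c)), c), pair(c, c)), a, pair(a, pair(a, c))), c)  →  pair(pair(m(pair(pair(a, a), a), pair(c, c), pair(a, c)), c), c)   [R4 at 1]
2. pair(pair(m(pair(pair(a, a), a), pair(c, c), pair(a, c)), c), c)  →  pair(pair(pair(pair(a, a), a), c), c)   [R5 at 1.1]

pair(pair(pair(pair(a, a), a), c), c)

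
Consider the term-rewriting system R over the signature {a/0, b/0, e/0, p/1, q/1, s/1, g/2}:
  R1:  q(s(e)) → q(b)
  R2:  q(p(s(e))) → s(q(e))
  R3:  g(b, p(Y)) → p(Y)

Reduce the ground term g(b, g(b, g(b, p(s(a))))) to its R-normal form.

p(s(a))

1. g(b, g(b, g(b, p(s(a)))))  →  g(b, g(b, p(s(a))))   [R3 at 2.2]
2. g(b, g(b, p(s(a))))  →  g(b, p(s(a)))   [R3 at 2]
3. g(b, p(s(a)))  →  p(s(a))   [R3 at ε]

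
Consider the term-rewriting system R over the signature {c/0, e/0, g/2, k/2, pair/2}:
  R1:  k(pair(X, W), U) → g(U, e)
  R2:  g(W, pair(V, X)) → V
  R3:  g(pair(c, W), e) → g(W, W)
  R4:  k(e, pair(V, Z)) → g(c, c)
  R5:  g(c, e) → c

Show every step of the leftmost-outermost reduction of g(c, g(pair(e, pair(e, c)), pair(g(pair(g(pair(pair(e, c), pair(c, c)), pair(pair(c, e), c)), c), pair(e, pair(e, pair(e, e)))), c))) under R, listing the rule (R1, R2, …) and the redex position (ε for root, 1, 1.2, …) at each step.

c

1. g(c, g(pair(e, pair(e, c)), pair(g(pair(g(pair(pair(e, c), pair(c, c)), pair(pair(c, e), c)), c), pair(e, pair(e, pair(e, e)))), c)))  →  g(c, g(pair(g(pair(pair(e, c), pair(c, c)), pair(pair(c, e), c)), c), pair(e, pair(e, pair(e, e)))))   [R2 at 2]
2. g(c, g(pair(g(pair(pair(e, c), pair(c, c)), pair(pair(c, e), c)), c), pair(e, pair(e, pair(e, e)))))  →  g(c, e)   [R2 at 2]
3. g(c, e)  →  c   [R5 at ε]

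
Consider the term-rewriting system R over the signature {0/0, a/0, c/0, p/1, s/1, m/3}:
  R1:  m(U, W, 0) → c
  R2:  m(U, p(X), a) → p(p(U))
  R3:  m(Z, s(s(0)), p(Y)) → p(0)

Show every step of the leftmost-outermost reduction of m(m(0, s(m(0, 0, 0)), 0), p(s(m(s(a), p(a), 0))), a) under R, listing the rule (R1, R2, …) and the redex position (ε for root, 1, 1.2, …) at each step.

1. m(m(0, s(m(0, 0, 0)), 0), p(s(m(s(a), p(a), 0))), a)  →  p(p(m(0, s(m(0, 0, 0)), 0)))   [R2 at ε]
2. p(p(m(0, s(m(0, 0, 0)), 0)))  →  p(p(c))   [R1 at 1.1]

p(p(c))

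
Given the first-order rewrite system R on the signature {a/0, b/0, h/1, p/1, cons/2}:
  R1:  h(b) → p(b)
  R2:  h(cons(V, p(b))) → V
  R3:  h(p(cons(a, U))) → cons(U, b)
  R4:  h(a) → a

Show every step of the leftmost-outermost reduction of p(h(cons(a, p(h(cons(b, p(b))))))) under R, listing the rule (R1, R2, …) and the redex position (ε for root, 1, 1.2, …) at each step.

1. p(h(cons(a, p(h(cons(b, p(b)))))))  →  p(h(cons(a, p(b))))   [R2 at 1.1.2.1]
2. p(h(cons(a, p(b))))  →  p(a)   [R2 at 1]

p(a)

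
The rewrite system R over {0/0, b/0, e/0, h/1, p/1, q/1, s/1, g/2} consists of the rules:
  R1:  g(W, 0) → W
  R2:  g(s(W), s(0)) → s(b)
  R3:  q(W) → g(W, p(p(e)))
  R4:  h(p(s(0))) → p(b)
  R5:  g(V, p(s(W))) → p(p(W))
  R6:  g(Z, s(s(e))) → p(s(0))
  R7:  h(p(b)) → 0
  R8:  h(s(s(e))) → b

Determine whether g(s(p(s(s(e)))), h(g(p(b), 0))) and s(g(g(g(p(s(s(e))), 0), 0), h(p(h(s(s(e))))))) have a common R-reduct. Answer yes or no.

yes — NF(t₁) = s(p(s(s(e)))), NF(t₂) = s(p(s(s(e))))

Reduce t₁ = g(s(p(s(s(e)))), h(g(p(b), 0))):
1. g(s(p(s(s(e)))), h(g(p(b), 0)))  →  g(s(p(s(s(e)))), h(p(b)))   [R1 at 2.1]
2. g(s(p(s(s(e)))), h(p(b)))  →  g(s(p(s(s(e)))), 0)   [R7 at 2]
3. g(s(p(s(s(e)))), 0)  →  s(p(s(s(e))))   [R1 at ε]

Reduce t₂ = s(g(g(g(p(s(s(e))), 0), 0), h(p(h(s(s(e))))))):
1. s(g(g(g(p(s(s(e))), 0), 0), h(p(h(s(s(e)))))))  →  s(g(g(p(s(s(e))), 0), h(p(h(s(s(e)))))))   [R1 at 1.1]
2. s(g(g(p(s(s(e))), 0), h(p(h(s(s(e)))))))  →  s(g(p(s(s(e))), h(p(h(s(s(e)))))))   [R1 at 1.1]
3. s(g(p(s(s(e))), h(p(h(s(s(e)))))))  →  s(g(p(s(s(e))), h(p(b))))   [R8 at 1.2.1.1]
4. s(g(p(s(s(e))), h(p(b))))  →  s(g(p(s(s(e))), 0))   [R7 at 1.2]
5. s(g(p(s(s(e))), 0))  →  s(p(s(s(e))))   [R1 at 1]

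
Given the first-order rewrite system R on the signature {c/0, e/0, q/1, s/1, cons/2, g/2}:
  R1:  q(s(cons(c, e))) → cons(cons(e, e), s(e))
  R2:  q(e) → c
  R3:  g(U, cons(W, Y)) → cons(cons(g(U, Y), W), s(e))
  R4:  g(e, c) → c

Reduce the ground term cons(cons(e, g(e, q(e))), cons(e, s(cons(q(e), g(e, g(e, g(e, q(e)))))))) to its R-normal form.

1. cons(cons(e, g(e, q(e))), cons(e, s(cons(q(e), g(e, g(e, g(e, q(e))))))))  →  cons(cons(e, g(e, c)), cons(e, s(cons(q(e), g(e, g(e, g(e, q(e))))))))   [R2 at 1.2.2]
2. cons(cons(e, g(e, c)), cons(e, s(cons(q(e), g(e, g(e, g(e, q(e))))))))  →  cons(cons(e, c), cons(e, s(cons(q(e), g(e, g(e, g(e, q(e))))))))   [R4 at 1.2]
3. cons(cons(e, c), cons(e, s(cons(q(e), g(e, g(e, g(e, q(e))))))))  →  cons(cons(e, c), cons(e, s(cons(c, g(e, g(e, g(e, q(e))))))))   [R2 at 2.2.1.1]
4. cons(cons(e, c), cons(e, s(cons(c, g(e, g(e, g(e, q(e))))))))  →  cons(cons(e, c), cons(e, s(cons(c, g(e, g(e, g(e, c)))))))   [R2 at 2.2.1.2.2.2.2]
5. cons(cons(e, c), cons(e, s(cons(c, g(e, g(e, g(e, c)))))))  →  cons(cons(e, c), cons(e, s(cons(c, g(e, g(e, c))))))   [R4 at 2.2.1.2.2.2]
6. cons(cons(e, c), cons(e, s(cons(c, g(e, g(e, c))))))  →  cons(cons(e, c), cons(e, s(cons(c, g(e, c)))))   [R4 at 2.2.1.2.2]
7. cons(cons(e, c), cons(e, s(cons(c, g(e, c)))))  →  cons(cons(e, c), cons(e, s(cons(c, c))))   [R4 at 2.2.1.2]

cons(cons(e, c), cons(e, s(cons(c, c))))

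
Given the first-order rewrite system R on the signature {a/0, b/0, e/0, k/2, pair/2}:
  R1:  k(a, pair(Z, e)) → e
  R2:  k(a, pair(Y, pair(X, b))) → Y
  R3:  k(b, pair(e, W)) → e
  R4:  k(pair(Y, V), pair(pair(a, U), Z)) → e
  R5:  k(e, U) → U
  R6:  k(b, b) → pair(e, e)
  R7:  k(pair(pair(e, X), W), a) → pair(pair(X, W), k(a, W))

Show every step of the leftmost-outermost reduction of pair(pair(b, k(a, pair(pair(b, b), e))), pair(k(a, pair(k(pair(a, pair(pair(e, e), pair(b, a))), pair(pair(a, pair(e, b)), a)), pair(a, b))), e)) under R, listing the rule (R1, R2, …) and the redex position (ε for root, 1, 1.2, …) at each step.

pair(pair(b, e), pair(e, e))

1. pair(pair(b, k(a, pair(pair(b, b), e))), pair(k(a, pair(k(pair(a, pair(pair(e, e), pair(b, a))), pair(pair(a, pair(e, b)), a)), pair(a, b))), e))  →  pair(pair(b, e), pair(k(a, pair(k(pair(a, pair(pair(e, e), pair(b, a))), pair(pair(a, pair(e, b)), a)), pair(a, b))), e))   [R1 at 1.2]
2. pair(pair(b, e), pair(k(a, pair(k(pair(a, pair(pair(e, e), pair(b, a))), pair(pair(a, pair(e, b)), a)), pair(a, b))), e))  →  pair(pair(b, e), pair(k(pair(a, pair(pair(e, e), pair(b, a))), pair(pair(a, pair(e, b)), a)), e))   [R2 at 2.1]
3. pair(pair(b, e), pair(k(pair(a, pair(pair(e, e), pair(b, a))), pair(pair(a, pair(e, b)), a)), e))  →  pair(pair(b, e), pair(e, e))   [R4 at 2.1]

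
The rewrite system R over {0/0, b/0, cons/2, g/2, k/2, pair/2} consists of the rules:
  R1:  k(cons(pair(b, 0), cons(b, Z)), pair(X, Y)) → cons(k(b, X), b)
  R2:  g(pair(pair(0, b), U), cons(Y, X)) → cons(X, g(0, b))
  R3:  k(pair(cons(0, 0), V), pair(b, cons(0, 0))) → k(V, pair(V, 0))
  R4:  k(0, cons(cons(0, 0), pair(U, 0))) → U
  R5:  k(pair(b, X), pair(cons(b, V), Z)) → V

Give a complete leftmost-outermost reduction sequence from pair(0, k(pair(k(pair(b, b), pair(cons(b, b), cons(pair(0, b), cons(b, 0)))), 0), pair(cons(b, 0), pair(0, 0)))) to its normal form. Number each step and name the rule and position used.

pair(0, 0)

1. pair(0, k(pair(k(pair(b, b), pair(cons(b, b), cons(pair(0, b), cons(b, 0)))), 0), pair(cons(b, 0), pair(0, 0))))  →  pair(0, k(pair(b, 0), pair(cons(b, 0), pair(0, 0))))   [R5 at 2.1.1]
2. pair(0, k(pair(b, 0), pair(cons(b, 0), pair(0, 0))))  →  pair(0, 0)   [R5 at 2]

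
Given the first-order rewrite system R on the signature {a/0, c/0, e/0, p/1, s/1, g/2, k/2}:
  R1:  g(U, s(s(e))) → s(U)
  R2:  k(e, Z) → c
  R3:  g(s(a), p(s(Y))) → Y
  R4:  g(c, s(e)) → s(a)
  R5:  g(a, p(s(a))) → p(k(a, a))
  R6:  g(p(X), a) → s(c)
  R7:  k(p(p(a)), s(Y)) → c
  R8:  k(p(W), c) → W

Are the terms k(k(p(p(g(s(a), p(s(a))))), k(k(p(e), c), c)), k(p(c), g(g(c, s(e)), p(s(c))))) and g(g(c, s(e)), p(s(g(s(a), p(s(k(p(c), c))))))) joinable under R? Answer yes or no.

Reduce t₁ = k(k(p(p(g(s(a), p(s(a))))), k(k(p(e), c), c)), k(p(c), g(g(c, s(e)), p(s(c))))):
1. k(k(p(p(g(s(a), p(s(a))))), k(k(p(e), c), c)), k(p(c), g(g(c, s(e)), p(s(c)))))  →  k(k(p(p(a)), k(k(p(e), c), c)), k(p(c), g(g(c, s(e)), p(s(c)))))   [R3 at 1.1.1.1]
2. k(k(p(p(a)), k(k(p(e), c), c)), k(p(c), g(g(c, s(e)), p(s(c)))))  →  k(k(p(p(a)), k(e, c)), k(p(c), g(g(c, s(e)), p(s(c)))))   [R8 at 1.2.1]
3. k(k(p(p(a)), k(e, c)), k(p(c), g(g(c, s(e)), p(s(c)))))  →  k(k(p(p(a)), c), k(p(c), g(g(c, s(e)), p(s(c)))))   [R2 at 1.2]
4. k(k(p(p(a)), c), k(p(c), g(g(c, s(e)), p(s(c)))))  →  k(p(a), k(p(c), g(g(c, s(e)), p(s(c)))))   [R8 at 1]
5. k(p(a), k(p(c), g(g(c, s(e)), p(s(c)))))  →  k(p(a), k(p(c), g(s(a), p(s(c)))))   [R4 at 2.2.1]
6. k(p(a), k(p(c), g(s(a), p(s(c)))))  →  k(p(a), k(p(c), c))   [R3 at 2.2]
7. k(p(a), k(p(c), c))  →  k(p(a), c)   [R8 at 2]
8. k(p(a), c)  →  a   [R8 at ε]

Reduce t₂ = g(g(c, s(e)), p(s(g(s(a), p(s(k(p(c), c))))))):
1. g(g(c, s(e)), p(s(g(s(a), p(s(k(p(c), c)))))))  →  g(s(a), p(s(g(s(a), p(s(k(p(c), c)))))))   [R4 at 1]
2. g(s(a), p(s(g(s(a), p(s(k(p(c), c)))))))  →  g(s(a), p(s(k(p(c), c))))   [R3 at ε]
3. g(s(a), p(s(k(p(c), c))))  →  k(p(c), c)   [R3 at ε]
4. k(p(c), c)  →  c   [R8 at ε]

no — NF(t₁) = a, NF(t₂) = c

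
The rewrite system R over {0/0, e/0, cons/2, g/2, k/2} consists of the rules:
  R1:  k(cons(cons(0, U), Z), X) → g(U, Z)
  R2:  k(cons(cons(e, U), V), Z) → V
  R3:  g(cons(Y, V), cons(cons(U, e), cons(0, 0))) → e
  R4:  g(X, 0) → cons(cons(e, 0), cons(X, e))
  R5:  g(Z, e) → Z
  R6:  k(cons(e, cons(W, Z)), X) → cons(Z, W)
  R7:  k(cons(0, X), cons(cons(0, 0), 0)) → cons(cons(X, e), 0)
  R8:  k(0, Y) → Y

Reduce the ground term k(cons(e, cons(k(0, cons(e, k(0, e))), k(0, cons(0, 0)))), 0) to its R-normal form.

cons(cons(0, 0), cons(e, e))

1. k(cons(e, cons(k(0, cons(e, k(0, e))), k(0, cons(0, 0)))), 0)  →  cons(k(0, cons(0, 0)), k(0, cons(e, k(0, e))))   [R6 at ε]
2. cons(k(0, cons(0, 0)), k(0, cons(e, k(0, e))))  →  cons(cons(0, 0), k(0, cons(e, k(0, e))))   [R8 at 1]
3. cons(cons(0, 0), k(0, cons(e, k(0, e))))  →  cons(cons(0, 0), cons(e, k(0, e)))   [R8 at 2]
4. cons(cons(0, 0), cons(e, k(0, e)))  →  cons(cons(0, 0), cons(e, e))   [R8 at 2.2]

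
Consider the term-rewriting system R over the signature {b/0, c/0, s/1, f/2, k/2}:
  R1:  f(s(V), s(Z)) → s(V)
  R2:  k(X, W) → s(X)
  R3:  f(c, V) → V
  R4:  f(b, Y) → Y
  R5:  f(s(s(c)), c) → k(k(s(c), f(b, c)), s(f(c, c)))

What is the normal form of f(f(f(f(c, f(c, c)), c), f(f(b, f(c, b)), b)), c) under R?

1. f(f(f(f(c, f(c, c)), c), f(f(b, f(c, b)), b)), c)  →  f(f(f(f(c, c), c), f(f(b, f(c, b)), b)), c)   [R3 at 1.1.1]
2. f(f(f(f(c, c), c), f(f(b, f(c, b)), b)), c)  →  f(f(f(c, c), f(f(b, f(c, b)), b)), c)   [R3 at 1.1.1]
3. f(f(f(c, c), f(f(b, f(c, b)), b)), c)  →  f(f(c, f(f(b, f(c, b)), b)), c)   [R3 at 1.1]
4. f(f(c, f(f(b, f(c, b)), b)), c)  →  f(f(f(b, f(c, b)), b), c)   [R3 at 1]
5. f(f(f(b, f(c, b)), b), c)  →  f(f(f(c, b), b), c)   [R4 at 1.1]
6. f(f(f(c, b), b), c)  →  f(f(b, b), c)   [R3 at 1.1]
7. f(f(b, b), c)  →  f(b, c)   [R4 at 1]
8. f(b, c)  →  c   [R4 at ε]

c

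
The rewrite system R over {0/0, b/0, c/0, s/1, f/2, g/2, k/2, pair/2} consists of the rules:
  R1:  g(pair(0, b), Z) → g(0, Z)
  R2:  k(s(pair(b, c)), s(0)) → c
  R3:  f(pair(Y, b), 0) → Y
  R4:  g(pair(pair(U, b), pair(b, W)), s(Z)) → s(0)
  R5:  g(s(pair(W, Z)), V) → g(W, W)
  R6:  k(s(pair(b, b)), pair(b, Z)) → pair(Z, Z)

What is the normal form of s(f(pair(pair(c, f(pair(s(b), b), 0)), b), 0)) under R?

1. s(f(pair(pair(c, f(pair(s(b), b), 0)), b), 0))  →  s(pair(c, f(pair(s(b), b), 0)))   [R3 at 1]
2. s(pair(c, f(pair(s(b), b), 0)))  →  s(pair(c, s(b)))   [R3 at 1.2]

s(pair(c, s(b)))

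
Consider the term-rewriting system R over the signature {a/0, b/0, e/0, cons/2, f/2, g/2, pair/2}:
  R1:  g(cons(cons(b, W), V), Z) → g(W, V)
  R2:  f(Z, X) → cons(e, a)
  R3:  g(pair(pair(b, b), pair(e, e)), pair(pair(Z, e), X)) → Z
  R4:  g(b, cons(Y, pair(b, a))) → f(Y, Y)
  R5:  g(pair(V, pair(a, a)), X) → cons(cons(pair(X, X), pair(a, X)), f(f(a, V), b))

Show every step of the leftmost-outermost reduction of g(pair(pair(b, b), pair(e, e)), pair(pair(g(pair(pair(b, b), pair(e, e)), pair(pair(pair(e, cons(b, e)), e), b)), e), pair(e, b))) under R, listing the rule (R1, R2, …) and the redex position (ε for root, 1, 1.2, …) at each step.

1. g(pair(pair(b, b), pair(e, e)), pair(pair(g(pair(pair(b, b), pair(e, e)), pair(pair(pair(e, cons(b, e)), e), b)), e), pair(e, b)))  →  g(pair(pair(b, b), pair(e, e)), pair(pair(pair(e, cons(b, e)), e), b))   [R3 at ε]
2. g(pair(pair(b, b), pair(e, e)), pair(pair(pair(e, cons(b, e)), e), b))  →  pair(e, cons(b, e))   [R3 at ε]

pair(e, cons(b, e))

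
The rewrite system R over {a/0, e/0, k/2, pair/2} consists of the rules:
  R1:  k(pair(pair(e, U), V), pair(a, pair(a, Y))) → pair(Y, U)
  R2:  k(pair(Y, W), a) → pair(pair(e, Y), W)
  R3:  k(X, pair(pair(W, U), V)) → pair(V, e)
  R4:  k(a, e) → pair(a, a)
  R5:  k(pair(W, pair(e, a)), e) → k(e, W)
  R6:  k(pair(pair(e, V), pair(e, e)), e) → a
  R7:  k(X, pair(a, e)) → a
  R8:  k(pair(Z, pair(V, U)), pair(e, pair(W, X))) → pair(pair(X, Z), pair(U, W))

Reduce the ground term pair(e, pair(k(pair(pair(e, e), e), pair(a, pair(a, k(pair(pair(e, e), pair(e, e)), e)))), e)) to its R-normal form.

1. pair(e, pair(k(pair(pair(e, e), e), pair(a, pair(a, k(pair(pair(e, e), pair(e, e)), e)))), e))  →  pair(e, pair(pair(k(pair(pair(e, e), pair(e, e)), e), e), e))   [R1 at 2.1]
2. pair(e, pair(pair(k(pair(pair(e, e), pair(e, e)), e), e), e))  →  pair(e, pair(pair(a, e), e))   [R6 at 2.1.1]

pair(e, pair(pair(a, e), e))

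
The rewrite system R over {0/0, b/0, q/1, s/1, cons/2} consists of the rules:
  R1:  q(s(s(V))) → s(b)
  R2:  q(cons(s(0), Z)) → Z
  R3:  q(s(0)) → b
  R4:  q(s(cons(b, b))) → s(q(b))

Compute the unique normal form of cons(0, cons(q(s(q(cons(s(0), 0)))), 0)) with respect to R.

cons(0, cons(b, 0))

1. cons(0, cons(q(s(q(cons(s(0), 0)))), 0))  →  cons(0, cons(q(s(0)), 0))   [R2 at 2.1.1.1]
2. cons(0, cons(q(s(0)), 0))  →  cons(0, cons(b, 0))   [R3 at 2.1]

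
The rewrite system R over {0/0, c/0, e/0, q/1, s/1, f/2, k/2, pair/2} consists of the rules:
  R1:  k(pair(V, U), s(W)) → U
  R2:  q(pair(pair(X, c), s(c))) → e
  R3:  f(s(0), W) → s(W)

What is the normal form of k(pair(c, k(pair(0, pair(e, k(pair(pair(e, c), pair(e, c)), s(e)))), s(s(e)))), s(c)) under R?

1. k(pair(c, k(pair(0, pair(e, k(pair(pair(e, c), pair(e, c)), s(e)))), s(s(e)))), s(c))  →  k(pair(0, pair(e, k(pair(pair(e, c), pair(e, c)), s(e)))), s(s(e)))   [R1 at ε]
2. k(pair(0, pair(e, k(pair(pair(e, c), pair(e, c)), s(e)))), s(s(e)))  →  pair(e, k(pair(pair(e, c), pair(e, c)), s(e)))   [R1 at ε]
3. pair(e, k(pair(pair(e, c), pair(e, c)), s(e)))  →  pair(e, pair(e, c))   [R1 at 2]

pair(e, pair(e, c))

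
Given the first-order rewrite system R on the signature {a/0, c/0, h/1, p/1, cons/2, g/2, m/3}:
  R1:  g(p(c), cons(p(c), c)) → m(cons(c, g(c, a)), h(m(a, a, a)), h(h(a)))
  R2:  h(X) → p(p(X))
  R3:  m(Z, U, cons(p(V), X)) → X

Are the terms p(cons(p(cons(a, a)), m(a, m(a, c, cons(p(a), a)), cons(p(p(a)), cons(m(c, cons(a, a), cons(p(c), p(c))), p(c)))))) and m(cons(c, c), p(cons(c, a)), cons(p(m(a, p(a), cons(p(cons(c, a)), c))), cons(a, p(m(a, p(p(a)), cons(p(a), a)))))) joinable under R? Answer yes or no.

Reduce t₁ = p(cons(p(cons(a, a)), m(a, m(a, c, cons(p(a), a)), cons(p(p(a)), cons(m(c, cons(a, a), cons(p(c), p(c))), p(c)))))):
1. p(cons(p(cons(a, a)), m(a, m(a, c, cons(p(a), a)), cons(p(p(a)), cons(m(c, cons(a, a), cons(p(c), p(c))), p(c))))))  →  p(cons(p(cons(a, a)), cons(m(c, cons(a, a), cons(p(c), p(c))), p(c))))   [R3 at 1.2]
2. p(cons(p(cons(a, a)), cons(m(c, cons(a, a), cons(p(c), p(c))), p(c))))  →  p(cons(p(cons(a, a)), cons(p(c), p(c))))   [R3 at 1.2.1]

Reduce t₂ = m(cons(c, c), p(cons(c, a)), cons(p(m(a, p(a), cons(p(cons(c, a)), c))), cons(a, p(m(a, p(p(a)), cons(p(a), a)))))):
1. m(cons(c, c), p(cons(c, a)), cons(p(m(a, p(a), cons(p(cons(c, a)), c))), cons(a, p(m(a, p(p(a)), cons(p(a), a))))))  →  cons(a, p(m(a, p(p(a)), cons(p(a), a))))   [R3 at ε]
2. cons(a, p(m(a, p(p(a)), cons(p(a), a))))  →  cons(a, p(a))   [R3 at 2.1]

no — NF(t₁) = p(cons(p(cons(a, a)), cons(p(c), p(c)))), NF(t₂) = cons(a, p(a))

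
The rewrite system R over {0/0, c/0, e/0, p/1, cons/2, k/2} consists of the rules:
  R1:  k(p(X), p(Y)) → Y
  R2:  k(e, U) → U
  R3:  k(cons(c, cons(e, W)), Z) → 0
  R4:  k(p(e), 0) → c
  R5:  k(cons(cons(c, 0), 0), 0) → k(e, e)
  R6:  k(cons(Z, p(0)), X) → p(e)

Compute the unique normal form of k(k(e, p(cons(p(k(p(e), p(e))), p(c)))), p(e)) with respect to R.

e

1. k(k(e, p(cons(p(k(p(e), p(e))), p(c)))), p(e))  →  k(p(cons(p(k(p(e), p(e))), p(c))), p(e))   [R2 at 1]
2. k(p(cons(p(k(p(e), p(e))), p(c))), p(e))  →  e   [R1 at ε]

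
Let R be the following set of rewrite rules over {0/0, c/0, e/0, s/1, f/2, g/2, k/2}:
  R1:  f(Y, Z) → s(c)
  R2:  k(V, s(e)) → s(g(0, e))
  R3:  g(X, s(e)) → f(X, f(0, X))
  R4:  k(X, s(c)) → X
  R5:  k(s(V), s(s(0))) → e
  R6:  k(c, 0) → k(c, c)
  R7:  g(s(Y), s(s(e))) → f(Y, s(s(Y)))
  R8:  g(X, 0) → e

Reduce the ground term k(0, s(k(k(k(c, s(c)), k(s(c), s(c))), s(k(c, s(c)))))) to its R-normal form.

1. k(0, s(k(k(k(c, s(c)), k(s(c), s(c))), s(k(c, s(c))))))  →  k(0, s(k(k(c, k(s(c), s(c))), s(k(c, s(c))))))   [R4 at 2.1.1.1]
2. k(0, s(k(k(c, k(s(c), s(c))), s(k(c, s(c))))))  →  k(0, s(k(k(c, s(c)), s(k(c, s(c))))))   [R4 at 2.1.1.2]
3. k(0, s(k(k(c, s(c)), s(k(c, s(c))))))  →  k(0, s(k(c, s(k(c, s(c))))))   [R4 at 2.1.1]
4. k(0, s(k(c, s(k(c, s(c))))))  →  k(0, s(k(c, s(c))))   [R4 at 2.1.2.1]
5. k(0, s(k(c, s(c))))  →  k(0, s(c))   [R4 at 2.1]
6. k(0, s(c))  →  0   [R4 at ε]

0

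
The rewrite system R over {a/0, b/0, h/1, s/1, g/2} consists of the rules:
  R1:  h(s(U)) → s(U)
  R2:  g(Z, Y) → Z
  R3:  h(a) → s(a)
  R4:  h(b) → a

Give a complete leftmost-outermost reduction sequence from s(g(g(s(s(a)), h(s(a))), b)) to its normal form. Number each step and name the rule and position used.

1. s(g(g(s(s(a)), h(s(a))), b))  →  s(g(s(s(a)), h(s(a))))   [R2 at 1]
2. s(g(s(s(a)), h(s(a))))  →  s(s(s(a)))   [R2 at 1]

s(s(s(a)))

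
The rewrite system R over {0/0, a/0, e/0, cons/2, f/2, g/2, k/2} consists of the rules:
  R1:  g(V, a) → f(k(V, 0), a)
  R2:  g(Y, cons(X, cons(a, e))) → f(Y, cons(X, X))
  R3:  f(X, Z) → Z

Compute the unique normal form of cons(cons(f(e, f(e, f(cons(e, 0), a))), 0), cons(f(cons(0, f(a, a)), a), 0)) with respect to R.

cons(cons(a, 0), cons(a, 0))

1. cons(cons(f(e, f(e, f(cons(e, 0), a))), 0), cons(f(cons(0, f(a, a)), a), 0))  →  cons(cons(f(e, f(cons(e, 0), a)), 0), cons(f(cons(0, f(a, a)), a), 0))   [R3 at 1.1]
2. cons(cons(f(e, f(cons(e, 0), a)), 0), cons(f(cons(0, f(a, a)), a), 0))  →  cons(cons(f(cons(e, 0), a), 0), cons(f(cons(0, f(a, a)), a), 0))   [R3 at 1.1]
3. cons(cons(f(cons(e, 0), a), 0), cons(f(cons(0, f(a, a)), a), 0))  →  cons(cons(a, 0), cons(f(cons(0, f(a, a)), a), 0))   [R3 at 1.1]
4. cons(cons(a, 0), cons(f(cons(0, f(a, a)), a), 0))  →  cons(cons(a, 0), cons(a, 0))   [R3 at 2.1]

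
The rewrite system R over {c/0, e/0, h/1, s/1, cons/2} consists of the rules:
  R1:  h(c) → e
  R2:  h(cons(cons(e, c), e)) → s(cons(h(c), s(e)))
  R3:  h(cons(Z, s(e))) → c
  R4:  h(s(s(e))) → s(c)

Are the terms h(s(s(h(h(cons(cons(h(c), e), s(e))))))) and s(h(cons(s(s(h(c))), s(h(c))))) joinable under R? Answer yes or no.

yes — NF(t₁) = s(c), NF(t₂) = s(c)

Reduce t₁ = h(s(s(h(h(cons(cons(h(c), e), s(e))))))):
1. h(s(s(h(h(cons(cons(h(c), e), s(e)))))))  →  h(s(s(h(c))))   [R3 at 1.1.1.1]
2. h(s(s(h(c))))  →  h(s(s(e)))   [R1 at 1.1.1]
3. h(s(s(e)))  →  s(c)   [R4 at ε]

Reduce t₂ = s(h(cons(s(s(h(c))), s(h(c))))):
1. s(h(cons(s(s(h(c))), s(h(c)))))  →  s(h(cons(s(s(e)), s(h(c)))))   [R1 at 1.1.1.1.1]
2. s(h(cons(s(s(e)), s(h(c)))))  →  s(h(cons(s(s(e)), s(e))))   [R1 at 1.1.2.1]
3. s(h(cons(s(s(e)), s(e))))  →  s(c)   [R3 at 1]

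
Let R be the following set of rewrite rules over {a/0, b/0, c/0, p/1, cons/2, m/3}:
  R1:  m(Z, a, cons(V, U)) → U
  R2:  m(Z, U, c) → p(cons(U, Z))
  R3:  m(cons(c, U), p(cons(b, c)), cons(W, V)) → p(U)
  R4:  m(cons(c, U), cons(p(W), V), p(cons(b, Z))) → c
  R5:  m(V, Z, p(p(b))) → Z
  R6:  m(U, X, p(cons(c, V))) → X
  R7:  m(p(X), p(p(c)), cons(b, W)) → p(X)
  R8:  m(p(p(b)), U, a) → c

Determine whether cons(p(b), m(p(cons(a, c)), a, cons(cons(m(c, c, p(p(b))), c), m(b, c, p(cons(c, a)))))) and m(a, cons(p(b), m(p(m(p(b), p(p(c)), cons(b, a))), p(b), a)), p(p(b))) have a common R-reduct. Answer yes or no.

yes — NF(t₁) = cons(p(b), c), NF(t₂) = cons(p(b), c)

Reduce t₁ = cons(p(b), m(p(cons(a, c)), a, cons(cons(m(c, c, p(p(b))), c), m(b, c, p(cons(c, a)))))):
1. cons(p(b), m(p(cons(a, c)), a, cons(cons(m(c, c, p(p(b))), c), m(b, c, p(cons(c, a))))))  →  cons(p(b), m(b, c, p(cons(c, a))))   [R1 at 2]
2. cons(p(b), m(b, c, p(cons(c, a))))  →  cons(p(b), c)   [R6 at 2]

Reduce t₂ = m(a, cons(p(b), m(p(m(p(b), p(p(c)), cons(b, a))), p(b), a)), p(p(b))):
1. m(a, cons(p(b), m(p(m(p(b), p(p(c)), cons(b, a))), p(b), a)), p(p(b)))  →  cons(p(b), m(p(m(p(b), p(p(c)), cons(b, a))), p(b), a))   [R5 at ε]
2. cons(p(b), m(p(m(p(b), p(p(c)), cons(b, a))), p(b), a))  →  cons(p(b), m(p(p(b)), p(b), a))   [R7 at 2.1.1]
3. cons(p(b), m(p(p(b)), p(b), a))  →  cons(p(b), c)   [R8 at 2]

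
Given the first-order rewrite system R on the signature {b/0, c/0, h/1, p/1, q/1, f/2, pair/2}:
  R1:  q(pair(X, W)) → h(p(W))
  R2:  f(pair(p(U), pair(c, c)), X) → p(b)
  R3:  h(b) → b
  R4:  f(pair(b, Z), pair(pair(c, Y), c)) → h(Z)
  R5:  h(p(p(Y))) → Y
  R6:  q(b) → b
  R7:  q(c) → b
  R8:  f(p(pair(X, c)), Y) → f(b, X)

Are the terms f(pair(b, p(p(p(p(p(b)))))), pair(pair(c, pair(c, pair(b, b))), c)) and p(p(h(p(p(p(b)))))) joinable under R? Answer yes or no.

yes — NF(t₁) = p(p(p(b))), NF(t₂) = p(p(p(b)))

Reduce t₁ = f(pair(b, p(p(p(p(p(b)))))), pair(pair(c, pair(c, pair(b, b))), c)):
1. f(pair(b, p(p(p(p(p(b)))))), pair(pair(c, pair(c, pair(b, b))), c))  →  h(p(p(p(p(p(b))))))   [R4 at ε]
2. h(p(p(p(p(p(b))))))  →  p(p(p(b)))   [R5 at ε]

Reduce t₂ = p(p(h(p(p(p(b)))))):
1. p(p(h(p(p(p(b))))))  →  p(p(p(b)))   [R5 at 1.1]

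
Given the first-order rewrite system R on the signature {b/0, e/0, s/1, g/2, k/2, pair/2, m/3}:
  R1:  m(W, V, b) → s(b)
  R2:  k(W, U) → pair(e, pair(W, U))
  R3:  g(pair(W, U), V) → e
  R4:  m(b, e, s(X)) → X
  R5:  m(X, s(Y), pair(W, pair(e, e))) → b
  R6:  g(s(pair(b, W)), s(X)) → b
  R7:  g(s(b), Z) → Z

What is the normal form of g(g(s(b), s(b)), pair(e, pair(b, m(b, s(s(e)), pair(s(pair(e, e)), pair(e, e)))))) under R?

1. g(g(s(b), s(b)), pair(e, pair(b, m(b, s(s(e)), pair(s(pair(e, e)), pair(e, e))))))  →  g(s(b), pair(e, pair(b, m(b, s(s(e)), pair(s(pair(e, e)), pair(e, e))))))   [R7 at 1]
2. g(s(b), pair(e, pair(b, m(b, s(s(e)), pair(s(pair(e, e)), pair(e, e))))))  →  pair(e, pair(b, m(b, s(s(e)), pair(s(pair(e, e)), pair(e, e)))))   [R7 at ε]
3. pair(e, pair(b, m(b, s(s(e)), pair(s(pair(e, e)), pair(e, e)))))  →  pair(e, pair(b, b))   [R5 at 2.2]

pair(e, pair(b, b))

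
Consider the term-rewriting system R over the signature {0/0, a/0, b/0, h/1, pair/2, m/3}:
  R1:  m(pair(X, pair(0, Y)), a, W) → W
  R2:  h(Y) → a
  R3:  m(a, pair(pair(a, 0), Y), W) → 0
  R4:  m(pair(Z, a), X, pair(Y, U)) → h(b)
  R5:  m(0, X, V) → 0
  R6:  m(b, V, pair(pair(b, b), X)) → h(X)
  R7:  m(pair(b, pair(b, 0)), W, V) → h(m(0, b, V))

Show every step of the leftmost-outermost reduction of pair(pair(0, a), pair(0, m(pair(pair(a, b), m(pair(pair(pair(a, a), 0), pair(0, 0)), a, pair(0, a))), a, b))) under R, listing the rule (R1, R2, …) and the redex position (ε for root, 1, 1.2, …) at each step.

1. pair(pair(0, a), pair(0, m(pair(pair(a, b), m(pair(pair(pair(a, a), 0), pair(0, 0)), a, pair(0, a))), a, b)))  →  pair(pair(0, a), pair(0, m(pair(pair(a, b), pair(0, a)), a, b)))   [R1 at 2.2.1.2]
2. pair(pair(0, a), pair(0, m(pair(pair(a, b), pair(0, a)), a, b)))  →  pair(pair(0, a), pair(0, b))   [R1 at 2.2]

pair(pair(0, a), pair(0, b))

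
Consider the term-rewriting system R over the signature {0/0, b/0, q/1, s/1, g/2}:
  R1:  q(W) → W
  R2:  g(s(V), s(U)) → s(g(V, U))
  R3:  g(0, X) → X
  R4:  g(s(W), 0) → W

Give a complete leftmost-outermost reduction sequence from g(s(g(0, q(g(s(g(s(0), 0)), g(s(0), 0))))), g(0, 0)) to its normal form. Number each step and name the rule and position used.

1. g(s(g(0, q(g(s(g(s(0), 0)), g(s(0), 0))))), g(0, 0))  →  g(s(q(g(s(g(s(0), 0)), g(s(0), 0)))), g(0, 0))   [R3 at 1.1]
2. g(s(q(g(s(g(s(0), 0)), g(s(0), 0)))), g(0, 0))  →  g(s(g(s(g(s(0), 0)), g(s(0), 0))), g(0, 0))   [R1 at 1.1]
3. g(s(g(s(g(s(0), 0)), g(s(0), 0))), g(0, 0))  →  g(s(g(s(0), g(s(0), 0))), g(0, 0))   [R4 at 1.1.1.1]
4. g(s(g(s(0), g(s(0), 0))), g(0, 0))  →  g(s(g(s(0), 0)), g(0, 0))   [R4 at 1.1.2]
5. g(s(g(s(0), 0)), g(0, 0))  →  g(s(0), g(0, 0))   [R4 at 1.1]
6. g(s(0), g(0, 0))  →  g(s(0), 0)   [R3 at 2]
7. g(s(0), 0)  →  0   [R4 at ε]

0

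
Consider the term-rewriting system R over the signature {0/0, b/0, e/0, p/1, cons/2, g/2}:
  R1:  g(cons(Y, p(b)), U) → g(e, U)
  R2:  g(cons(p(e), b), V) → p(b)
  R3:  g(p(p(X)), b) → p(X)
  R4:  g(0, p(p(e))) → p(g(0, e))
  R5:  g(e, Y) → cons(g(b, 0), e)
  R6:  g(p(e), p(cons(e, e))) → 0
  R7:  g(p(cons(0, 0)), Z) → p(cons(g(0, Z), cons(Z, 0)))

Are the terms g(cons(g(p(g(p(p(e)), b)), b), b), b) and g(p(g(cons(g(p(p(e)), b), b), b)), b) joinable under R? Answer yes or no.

yes — NF(t₁) = p(b), NF(t₂) = p(b)

Reduce t₁ = g(cons(g(p(g(p(p(e)), b)), b), b), b):
1. g(cons(g(p(g(p(p(e)), b)), b), b), b)  →  g(cons(g(p(p(e)), b), b), b)   [R3 at 1.1.1.1]
2. g(cons(g(p(p(e)), b), b), b)  →  g(cons(p(e), b), b)   [R3 at 1.1]
3. g(cons(p(e), b), b)  →  p(b)   [R2 at ε]

Reduce t₂ = g(p(g(cons(g(p(p(e)), b), b), b)), b):
1. g(p(g(cons(g(p(p(e)), b), b), b)), b)  →  g(p(g(cons(p(e), b), b)), b)   [R3 at 1.1.1.1]
2. g(p(g(cons(p(e), b), b)), b)  →  g(p(p(b)), b)   [R2 at 1.1]
3. g(p(p(b)), b)  →  p(b)   [R3 at ε]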